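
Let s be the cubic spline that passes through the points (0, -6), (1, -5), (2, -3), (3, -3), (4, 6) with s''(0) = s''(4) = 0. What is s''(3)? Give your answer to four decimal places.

15.4286

Put M_i = s'' at the i-th knot. Here h = (1, 1, 1, 1) and Δ = (1, 2, 0, 9), so the interior equations h_(i-1)·M_(i-1) + 2(h_(i-1)+h_i)·M_i + h_i·M_(i+1) = 6(Δ_i − Δ_(i-1)) read
  1·M_0 + 4·M_1 + 1·M_2 = 6(Δ_1 - Δ_0) = 6
  1·M_1 + 4·M_2 + 1·M_3 = 6(Δ_2 - Δ_1) = -12
  1·M_2 + 4·M_3 + 1·M_4 = 6(Δ_3 - Δ_2) = 54
Natural end conditions: M_0 = M_4 = 0.
Hence M_0 = 0, M_1 = 24/7, M_2 = -54/7, M_3 = 108/7, M_4 = 0.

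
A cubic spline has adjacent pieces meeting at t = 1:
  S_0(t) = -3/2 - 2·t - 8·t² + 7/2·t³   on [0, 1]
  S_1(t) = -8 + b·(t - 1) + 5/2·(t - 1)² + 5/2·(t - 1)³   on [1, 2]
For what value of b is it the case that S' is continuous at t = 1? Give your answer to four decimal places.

-7.5000

S_0'(t) = -2 - 16·t + 21/2·t², so S_0'(1) = -15/2. On the right, S_1'(1) = b, so b = -15/2.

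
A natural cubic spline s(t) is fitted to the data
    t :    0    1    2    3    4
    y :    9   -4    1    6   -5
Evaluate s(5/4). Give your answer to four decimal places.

With σ_i denoting the second derivative at x_i, h_i = 1, 1, 1, 1, and Δ_i = (y_(i+1) − y_i)/h_i = -13, 5, 5, -11:
  1·σ_0 + 4·σ_1 + 1·σ_2 = 6(Δ_1 - Δ_0) = 108
  1·σ_1 + 4·σ_2 + 1·σ_3 = 6(Δ_2 - Δ_1) = 0
  1·σ_2 + 4·σ_3 + 1·σ_4 = 6(Δ_3 - Δ_2) = -96
Natural end conditions: σ_0 = σ_4 = 0.
Forward elimination and back-substitution give σ_0 = 0, σ_1 = 381/14, σ_2 = -6/7, σ_3 = -333/14, σ_4 = 0.
On [1, 2], s(t) = -4 - 55/14·(t - 1) + 381/28·(t - 1)² - 131/28·(t - 1)³.
With (t - 1) = 1/4: s(5/4) = -7535/1792.

-4.2048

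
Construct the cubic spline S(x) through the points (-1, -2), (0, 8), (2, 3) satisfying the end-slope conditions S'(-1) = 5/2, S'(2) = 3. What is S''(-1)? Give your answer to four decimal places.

Let m_i = S''(x_i). Step sizes h_i = 1, 2; slopes of the chords Δ_i = (y_(i+1) - y_i)/h_i = 10, -5/2.
  1·m_0 + 6·m_1 + 2·m_2 = 6(Δ_1 - Δ_0) = -75
Clamped end conditions give two more equations: 2h_0·m_0 + h_0·m_1 = 6(Δ_0 - S'(-1)) = 45 and h_1·m_1 + 2h_1·m_2 = 6(S'(2) - Δ_1) = 33.
Hence m_0 = 211/6, m_1 = -76/3, m_2 = 251/12.

35.1667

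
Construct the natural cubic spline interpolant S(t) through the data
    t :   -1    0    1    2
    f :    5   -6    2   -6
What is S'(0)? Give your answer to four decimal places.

With M_i denoting the second derivative at x_i, h_i = 1, 1, 1, and Δ_i = (y_(i+1) − y_i)/h_i = -11, 8, -8:
  1·M_0 + 4·M_1 + 1·M_2 = 6(Δ_1 - Δ_0) = 114
  1·M_1 + 4·M_2 + 1·M_3 = 6(Δ_2 - Δ_1) = -96
Natural end conditions: M_0 = M_3 = 0.
Forward elimination and back-substitution give M_0 = 0, M_1 = 184/5, M_2 = -166/5, M_3 = 0.
On [0, 1], S'(t) = b_1 + 2c_1·t + 3d_1·t² with b_1 = Δ_1 - h_1(2M_1 + M_2)/6 = 19/15, c_1 = M_1/2 = 92/5, d_1 = (M_2 - M_1)/(6h_1) = -35/3. So S'(0) = 19/15.

1.2667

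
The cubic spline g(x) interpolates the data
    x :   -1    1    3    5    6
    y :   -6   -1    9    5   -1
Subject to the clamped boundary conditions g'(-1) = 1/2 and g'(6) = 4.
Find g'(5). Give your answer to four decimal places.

Write m_i for g''(x_i). With h_i = 2, 2, 2, 1 and divided differences Δ_i = 5/2, 5, -2, -6, the continuity of g' gives the tridiagonal system
  2·m_0 + 8·m_1 + 2·m_2 = 6(Δ_1 - Δ_0) = 15
  2·m_1 + 8·m_2 + 2·m_3 = 6(Δ_2 - Δ_1) = -42
  2·m_2 + 6·m_3 + 1·m_4 = 6(Δ_3 - Δ_2) = -24
Clamped end conditions give two more equations: 2h_0·m_0 + h_0·m_1 = 6(Δ_0 - g'(-1)) = 12 and h_3·m_3 + 2h_3·m_4 = 6(g'(6) - Δ_3) = 60.
Solving: m_0 = 157/86, m_1 = 101/43, m_2 = -160/43, m_3 = -364/43, m_4 = 1472/43.
On [5, 6], g'(x) = b_3 + 2c_3·(x - 5) + 3d_3·(x - 5)² with b_3 = Δ_3 - h_3(2m_3 + m_4)/6 = -382/43, c_3 = m_3/2 = -182/43, d_3 = (m_4 - m_3)/(6h_3) = 306/43. So g'(5) = -382/43.

-8.8837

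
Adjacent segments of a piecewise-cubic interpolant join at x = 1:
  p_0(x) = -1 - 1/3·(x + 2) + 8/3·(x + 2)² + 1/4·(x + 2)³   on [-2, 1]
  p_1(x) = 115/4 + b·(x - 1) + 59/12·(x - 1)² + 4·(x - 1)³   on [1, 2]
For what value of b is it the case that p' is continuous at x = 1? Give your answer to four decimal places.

p_0'(x) = -1/3 + 16/3·(x + 2) + 3/4·(x + 2)², so p_0'(1) = 269/12. On the right, p_1'(1) = b, so b = 269/12.

22.4167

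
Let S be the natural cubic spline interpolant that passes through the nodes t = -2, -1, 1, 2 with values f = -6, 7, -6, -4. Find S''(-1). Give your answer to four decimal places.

Let M_i = S''(x_i). Step sizes h_i = 1, 2, 1; slopes of the chords Δ_i = (y_(i+1) - y_i)/h_i = 13, -13/2, 2.
  1·M_0 + 6·M_1 + 2·M_2 = 6(Δ_1 - Δ_0) = -117
  2·M_1 + 6·M_2 + 1·M_3 = 6(Δ_2 - Δ_1) = 51
Natural end conditions: M_0 = M_3 = 0.
Solving the tridiagonal system: M_0 = 0, M_1 = -201/8, M_2 = 135/8, M_3 = 0.

-25.1250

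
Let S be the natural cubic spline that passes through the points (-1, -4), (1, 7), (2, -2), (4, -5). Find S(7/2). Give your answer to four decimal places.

Write M_i for S''(x_i). With h_i = 2, 1, 2 and divided differences Δ_i = 11/2, -9, -3/2, the continuity of S' gives the tridiagonal system
  2·M_0 + 6·M_1 + 1·M_2 = 6(Δ_1 - Δ_0) = -87
  1·M_1 + 6·M_2 + 2·M_3 = 6(Δ_2 - Δ_1) = 45
Natural end conditions: M_0 = M_3 = 0.
Solving: M_0 = 0, M_1 = -81/5, M_2 = 51/5, M_3 = 0.
On [2, 4], S(t) = -2 - 83/10·(t - 2) + 51/10·(t - 2)² - 17/20·(t - 2)³.
With (t - 2) = 3/2: S(7/2) = -187/32.

-5.8438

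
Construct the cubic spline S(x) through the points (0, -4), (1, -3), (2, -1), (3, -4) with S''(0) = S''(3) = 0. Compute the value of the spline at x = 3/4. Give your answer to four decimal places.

Put m_i = S'' at the i-th knot. Here h = (1, 1, 1) and Δ = (1, 2, -3), so the interior equations h_(i-1)·m_(i-1) + 2(h_(i-1)+h_i)·m_i + h_i·m_(i+1) = 6(Δ_i − Δ_(i-1)) read
  1·m_0 + 4·m_1 + 1·m_2 = 6(Δ_1 - Δ_0) = 6
  1·m_1 + 4·m_2 + 1·m_3 = 6(Δ_2 - Δ_1) = -30
Natural end conditions: m_0 = m_3 = 0.
Forward elimination and back-substitution give m_0 = 0, m_1 = 18/5, m_2 = -42/5, m_3 = 0.
On [0, 1], S(x) = -4 + 2/5·x + 0·x² + 3/5·x³.
With x = 3/4: S(3/4) = -1103/320.

-3.4469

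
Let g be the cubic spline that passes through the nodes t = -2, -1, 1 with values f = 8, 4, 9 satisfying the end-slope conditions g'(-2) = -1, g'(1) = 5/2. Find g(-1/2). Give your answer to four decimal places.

Put σ_i = g'' at the i-th knot. Here h = (1, 2) and Δ = (-4, 5/2), so the interior equations h_(i-1)·σ_(i-1) + 2(h_(i-1)+h_i)·σ_i + h_i·σ_(i+1) = 6(Δ_i − Δ_(i-1)) read
  1·σ_0 + 6·σ_1 + 2·σ_2 = 6(Δ_1 - Δ_0) = 39
Clamped end conditions give two more equations: 2h_0·σ_0 + h_0·σ_1 = 6(Δ_0 - g'(-2)) = -18 and h_1·σ_1 + 2h_1·σ_2 = 6(g'(1) - Δ_1) = 0.
Solving the tridiagonal system: σ_0 = -43/3, σ_1 = 32/3, σ_2 = -16/3.
On [-1, 1], g(t) = 4 - 17/6·(t + 1) + 16/3·(t + 1)² - 4/3·(t + 1)³.
With (t + 1) = 1/2: g(-1/2) = 15/4.

3.7500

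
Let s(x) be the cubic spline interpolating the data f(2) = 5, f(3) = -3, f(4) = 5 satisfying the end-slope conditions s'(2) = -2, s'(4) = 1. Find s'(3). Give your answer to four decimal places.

Put M_i = s'' at the i-th knot. Here h = (1, 1) and Δ = (-8, 8), so the interior equations h_(i-1)·M_(i-1) + 2(h_(i-1)+h_i)·M_i + h_i·M_(i+1) = 6(Δ_i − Δ_(i-1)) read
  1·M_0 + 4·M_1 + 1·M_2 = 6(Δ_1 - Δ_0) = 96
Clamped end conditions give two more equations: 2h_0·M_0 + h_0·M_1 = 6(Δ_0 - s'(2)) = -36 and h_1·M_1 + 2h_1·M_2 = 6(s'(4) - Δ_1) = -42.
Solving: M_0 = -81/2, M_1 = 45, M_2 = -87/2.
On [3, 4], s'(x) = b_1 + 2c_1·(x - 3) + 3d_1·(x - 3)² with b_1 = Δ_1 - h_1(2M_1 + M_2)/6 = 1/4, c_1 = M_1/2 = 45/2, d_1 = (M_2 - M_1)/(6h_1) = -59/4. So s'(3) = 1/4.

0.2500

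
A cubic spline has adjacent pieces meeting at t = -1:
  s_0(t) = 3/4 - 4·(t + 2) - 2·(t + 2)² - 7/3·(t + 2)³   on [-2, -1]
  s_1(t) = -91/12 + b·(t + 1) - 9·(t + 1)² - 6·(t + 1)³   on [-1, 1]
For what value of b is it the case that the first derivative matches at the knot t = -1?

-15

s_0'(t) = -4 - 4·(t + 2) - 7·(t + 2)², so s_0'(-1) = -15. On the right, s_1'(-1) = b, so b = -15.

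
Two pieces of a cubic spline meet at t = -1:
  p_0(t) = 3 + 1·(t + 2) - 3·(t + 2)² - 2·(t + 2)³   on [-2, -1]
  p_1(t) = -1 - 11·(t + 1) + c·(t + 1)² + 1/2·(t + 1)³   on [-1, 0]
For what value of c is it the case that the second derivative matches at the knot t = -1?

-9

p_0''(t) = -6 - 12·(t + 2), so p_0''(-1) = -18. On the right, p_1''(-1) = 2c, so c = -9.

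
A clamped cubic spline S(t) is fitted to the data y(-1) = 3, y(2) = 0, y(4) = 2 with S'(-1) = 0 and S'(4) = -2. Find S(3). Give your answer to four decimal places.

1.7250

With M_i denoting the second derivative at x_i, h_i = 3, 2, and Δ_i = (y_(i+1) − y_i)/h_i = -1, 1:
  3·M_0 + 10·M_1 + 2·M_2 = 6(Δ_1 - Δ_0) = 12
Clamped end conditions give two more equations: 2h_0·M_0 + h_0·M_1 = 6(Δ_0 - S'(-1)) = -6 and h_1·M_1 + 2h_1·M_2 = 6(S'(4) - Δ_1) = -18.
Forward elimination and back-substitution give M_0 = -13/5, M_1 = 16/5, M_2 = -61/10.
On [2, 4], S(t) = 0 + 9/10·(t - 2) + 8/5·(t - 2)² - 31/40·(t - 2)³.
With (t - 2) = 1: S(3) = 69/40.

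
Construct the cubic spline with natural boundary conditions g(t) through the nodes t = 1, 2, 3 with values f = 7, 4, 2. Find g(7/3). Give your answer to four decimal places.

3.2407

Put M_i = g'' at the i-th knot. Here h = (1, 1) and Δ = (-3, -2), so the interior equations h_(i-1)·M_(i-1) + 2(h_(i-1)+h_i)·M_i + h_i·M_(i+1) = 6(Δ_i − Δ_(i-1)) read
  1·M_0 + 4·M_1 + 1·M_2 = 6(Δ_1 - Δ_0) = 6
Natural end conditions: M_0 = M_2 = 0.
Solving the tridiagonal system: M_0 = 0, M_1 = 3/2, M_2 = 0.
On [2, 3], g(t) = 4 - 5/2·(t - 2) + 3/4·(t - 2)² - 1/4·(t - 2)³.
With (t - 2) = 1/3: g(7/3) = 175/54.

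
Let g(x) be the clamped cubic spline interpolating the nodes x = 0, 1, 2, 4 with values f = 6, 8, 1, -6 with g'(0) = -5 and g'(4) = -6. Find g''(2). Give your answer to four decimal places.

Let M_i = g''(x_i). Step sizes h_i = 1, 1, 2; slopes of the chords Δ_i = (y_(i+1) - y_i)/h_i = 2, -7, -7/2.
  1·M_0 + 4·M_1 + 1·M_2 = 6(Δ_1 - Δ_0) = -54
  1·M_1 + 6·M_2 + 2·M_3 = 6(Δ_2 - Δ_1) = 21
Clamped end conditions give two more equations: 2h_0·M_0 + h_0·M_1 = 6(Δ_0 - g'(0)) = 42 and h_2·M_2 + 2h_2·M_3 = 6(g'(4) - Δ_2) = -15.
Forward elimination and back-substitution give M_0 = 731/22, M_1 = -269/11, M_2 = 233/22, M_3 = -199/22.

10.5909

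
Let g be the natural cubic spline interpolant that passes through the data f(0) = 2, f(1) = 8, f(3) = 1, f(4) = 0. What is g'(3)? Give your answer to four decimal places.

-3.1250

Write M_i for g''(x_i). With h_i = 1, 2, 1 and divided differences Δ_i = 6, -7/2, -1, the continuity of g' gives the tridiagonal system
  1·M_0 + 6·M_1 + 2·M_2 = 6(Δ_1 - Δ_0) = -57
  2·M_1 + 6·M_2 + 1·M_3 = 6(Δ_2 - Δ_1) = 15
Natural end conditions: M_0 = M_3 = 0.
Forward elimination and back-substitution give M_0 = 0, M_1 = -93/8, M_2 = 51/8, M_3 = 0.
On [3, 4], g'(x) = b_2 + 2c_2·(x - 3) + 3d_2·(x - 3)² with b_2 = Δ_2 - h_2(2M_2 + M_3)/6 = -25/8, c_2 = M_2/2 = 51/16, d_2 = (M_3 - M_2)/(6h_2) = -17/16. So g'(3) = -25/8.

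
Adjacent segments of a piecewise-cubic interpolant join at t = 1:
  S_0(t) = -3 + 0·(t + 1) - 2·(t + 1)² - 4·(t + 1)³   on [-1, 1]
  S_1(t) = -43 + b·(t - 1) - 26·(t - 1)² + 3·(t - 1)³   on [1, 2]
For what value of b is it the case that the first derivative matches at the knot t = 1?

S_0'(t) = 0 - 4·(t + 1) - 12·(t + 1)², so S_0'(1) = -56. On the right, S_1'(1) = b, so b = -56.

-56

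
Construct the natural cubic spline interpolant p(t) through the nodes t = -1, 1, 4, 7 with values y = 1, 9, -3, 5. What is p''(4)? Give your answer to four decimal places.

Write M_i for p''(x_i). With h_i = 2, 3, 3 and divided differences Δ_i = 4, -4, 8/3, the continuity of p' gives the tridiagonal system
  2·M_0 + 10·M_1 + 3·M_2 = 6(Δ_1 - Δ_0) = -48
  3·M_1 + 12·M_2 + 3·M_3 = 6(Δ_2 - Δ_1) = 40
Natural end conditions: M_0 = M_3 = 0.
Forward elimination and back-substitution give M_0 = 0, M_1 = -232/37, M_2 = 544/111, M_3 = 0.

4.9009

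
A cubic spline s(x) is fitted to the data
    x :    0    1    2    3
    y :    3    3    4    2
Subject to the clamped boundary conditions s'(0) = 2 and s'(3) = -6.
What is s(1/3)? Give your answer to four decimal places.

Write M_i for s''(x_i). With h_i = 1, 1, 1 and divided differences Δ_i = 0, 1, -2, the continuity of s' gives the tridiagonal system
  1·M_0 + 4·M_1 + 1·M_2 = 6(Δ_1 - Δ_0) = 6
  1·M_1 + 4·M_2 + 1·M_3 = 6(Δ_2 - Δ_1) = -18
Clamped end conditions give two more equations: 2h_0·M_0 + h_0·M_1 = 6(Δ_0 - s'(0)) = -12 and h_2·M_2 + 2h_2·M_3 = 6(s'(3) - Δ_2) = -24.
Solving: M_0 = -122/15, M_1 = 64/15, M_2 = -44/15, M_3 = -158/15.
On [0, 1], s(x) = 3 + 2·x - 61/15·x² + 31/15·x³.
With x = 1/3: s(1/3) = 1333/405.

3.2914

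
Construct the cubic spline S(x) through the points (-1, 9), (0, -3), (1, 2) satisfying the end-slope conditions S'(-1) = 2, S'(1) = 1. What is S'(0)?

-6

Put M_i = S'' at the i-th knot. Here h = (1, 1) and Δ = (-12, 5), so the interior equations h_(i-1)·M_(i-1) + 2(h_(i-1)+h_i)·M_i + h_i·M_(i+1) = 6(Δ_i − Δ_(i-1)) read
  1·M_0 + 4·M_1 + 1·M_2 = 6(Δ_1 - Δ_0) = 102
Clamped end conditions give two more equations: 2h_0·M_0 + h_0·M_1 = 6(Δ_0 - S'(-1)) = -84 and h_1·M_1 + 2h_1·M_2 = 6(S'(1) - Δ_1) = -24.
Solving the tridiagonal system: M_0 = -68, M_1 = 52, M_2 = -38.
On [0, 1], S'(x) = b_1 + 2c_1·x + 3d_1·x² with b_1 = Δ_1 - h_1(2M_1 + M_2)/6 = -6, c_1 = M_1/2 = 26, d_1 = (M_2 - M_1)/(6h_1) = -15. So S'(0) = -6.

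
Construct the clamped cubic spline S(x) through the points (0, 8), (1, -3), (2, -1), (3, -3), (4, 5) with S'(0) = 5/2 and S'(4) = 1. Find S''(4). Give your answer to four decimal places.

With M_i denoting the second derivative at x_i, h_i = 1, 1, 1, 1, and Δ_i = (y_(i+1) − y_i)/h_i = -11, 2, -2, 8:
  1·M_0 + 4·M_1 + 1·M_2 = 6(Δ_1 - Δ_0) = 78
  1·M_1 + 4·M_2 + 1·M_3 = 6(Δ_2 - Δ_1) = -24
  1·M_2 + 4·M_3 + 1·M_4 = 6(Δ_3 - Δ_2) = 60
Clamped end conditions give two more equations: 2h_0·M_0 + h_0·M_1 = 6(Δ_0 - S'(0)) = -81 and h_3·M_3 + 2h_3·M_4 = 6(S'(4) - Δ_3) = -42.
Hence M_0 = -3405/56, M_1 = 1137/28, M_2 = -189/8, M_3 = 837/28, M_4 = -2013/56.

-35.9464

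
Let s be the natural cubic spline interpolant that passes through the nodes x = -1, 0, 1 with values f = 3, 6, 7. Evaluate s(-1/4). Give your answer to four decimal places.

With m_i denoting the second derivative at x_i, h_i = 1, 1, and Δ_i = (y_(i+1) − y_i)/h_i = 3, 1:
  1·m_0 + 4·m_1 + 1·m_2 = 6(Δ_1 - Δ_0) = -12
Natural end conditions: m_0 = m_2 = 0.
Forward elimination and back-substitution give m_0 = 0, m_1 = -3, m_2 = 0.
On [-1, 0], s(x) = 3 + 7/2·(x + 1) + 0·(x + 1)² - 1/2·(x + 1)³.
With (x + 1) = 3/4: s(-1/4) = 693/128.

5.4141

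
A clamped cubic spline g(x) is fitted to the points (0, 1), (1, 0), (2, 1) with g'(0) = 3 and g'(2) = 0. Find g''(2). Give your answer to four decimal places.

-7.5000

With m_i denoting the second derivative at x_i, h_i = 1, 1, and Δ_i = (y_(i+1) − y_i)/h_i = -1, 1:
  1·m_0 + 4·m_1 + 1·m_2 = 6(Δ_1 - Δ_0) = 12
Clamped end conditions give two more equations: 2h_0·m_0 + h_0·m_1 = 6(Δ_0 - g'(0)) = -24 and h_1·m_1 + 2h_1·m_2 = 6(g'(2) - Δ_1) = -6.
Hence m_0 = -33/2, m_1 = 9, m_2 = -15/2.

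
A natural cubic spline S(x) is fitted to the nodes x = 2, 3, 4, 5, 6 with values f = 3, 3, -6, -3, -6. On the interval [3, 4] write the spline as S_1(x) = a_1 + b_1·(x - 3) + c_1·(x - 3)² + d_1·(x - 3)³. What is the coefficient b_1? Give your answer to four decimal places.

Write M_i for S''(x_i). With h_i = 1, 1, 1, 1 and divided differences Δ_i = 0, -9, 3, -3, the continuity of S' gives the tridiagonal system
  1·M_0 + 4·M_1 + 1·M_2 = 6(Δ_1 - Δ_0) = -54
  1·M_1 + 4·M_2 + 1·M_3 = 6(Δ_2 - Δ_1) = 72
  1·M_2 + 4·M_3 + 1·M_4 = 6(Δ_3 - Δ_2) = -36
Natural end conditions: M_0 = M_4 = 0.
Solving the tridiagonal system: M_0 = 0, M_1 = -81/4, M_2 = 27, M_3 = -63/4, M_4 = 0.
On [3, 4], with S_1(x) = a_1 + b_1·(x - 3) + c_1·(x - 3)² + d_1·(x - 3)³: c_1 = M_1/2 = -81/8, d_1 = (M_2 - M_1)/(6h_1) = 63/8, b_1 = Δ_1 - h_1(2M_1 + M_2)/6 = -27/4.

-6.7500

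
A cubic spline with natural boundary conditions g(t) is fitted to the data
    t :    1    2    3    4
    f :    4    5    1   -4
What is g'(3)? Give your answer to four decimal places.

Write M_i for g''(x_i). With h_i = 1, 1, 1 and divided differences Δ_i = 1, -4, -5, the continuity of g' gives the tridiagonal system
  1·M_0 + 4·M_1 + 1·M_2 = 6(Δ_1 - Δ_0) = -30
  1·M_1 + 4·M_2 + 1·M_3 = 6(Δ_2 - Δ_1) = -6
Natural end conditions: M_0 = M_3 = 0.
Forward elimination and back-substitution give M_0 = 0, M_1 = -38/5, M_2 = 2/5, M_3 = 0.
On [3, 4], g'(t) = b_2 + 2c_2·(t - 3) + 3d_2·(t - 3)² with b_2 = Δ_2 - h_2(2M_2 + M_3)/6 = -77/15, c_2 = M_2/2 = 1/5, d_2 = (M_3 - M_2)/(6h_2) = -1/15. So g'(3) = -77/15.

-5.1333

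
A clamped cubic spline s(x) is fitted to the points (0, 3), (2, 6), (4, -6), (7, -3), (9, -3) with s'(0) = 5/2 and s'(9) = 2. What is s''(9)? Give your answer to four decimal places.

4.8136

Put M_i = s'' at the i-th knot. Here h = (2, 2, 3, 2) and Δ = (3/2, -6, 1, 0), so the interior equations h_(i-1)·M_(i-1) + 2(h_(i-1)+h_i)·M_i + h_i·M_(i+1) = 6(Δ_i − Δ_(i-1)) read
  2·M_0 + 8·M_1 + 2·M_2 = 6(Δ_1 - Δ_0) = -45
  2·M_1 + 10·M_2 + 3·M_3 = 6(Δ_2 - Δ_1) = 42
  3·M_2 + 10·M_3 + 2·M_4 = 6(Δ_3 - Δ_2) = -6
Clamped end conditions give two more equations: 2h_0·M_0 + h_0·M_1 = 6(Δ_0 - s'(0)) = -6 and h_3·M_3 + 2h_3·M_4 = 6(s'(9) - Δ_3) = 12.
Forward elimination and back-substitution give M_0 = 293/118, M_1 = -470/59, M_2 = 406/59, M_3 = -214/59, M_4 = 284/59.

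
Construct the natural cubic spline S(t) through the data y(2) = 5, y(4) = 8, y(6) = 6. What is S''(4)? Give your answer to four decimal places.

-1.8750

Let M_i = S''(x_i). Step sizes h_i = 2, 2; slopes of the chords Δ_i = (y_(i+1) - y_i)/h_i = 3/2, -1.
  2·M_0 + 8·M_1 + 2·M_2 = 6(Δ_1 - Δ_0) = -15
Natural end conditions: M_0 = M_2 = 0.
Solving the tridiagonal system: M_0 = 0, M_1 = -15/8, M_2 = 0.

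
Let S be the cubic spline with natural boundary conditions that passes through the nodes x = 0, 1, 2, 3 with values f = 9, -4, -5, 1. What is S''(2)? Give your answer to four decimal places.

With m_i denoting the second derivative at x_i, h_i = 1, 1, 1, and Δ_i = (y_(i+1) − y_i)/h_i = -13, -1, 6:
  1·m_0 + 4·m_1 + 1·m_2 = 6(Δ_1 - Δ_0) = 72
  1·m_1 + 4·m_2 + 1·m_3 = 6(Δ_2 - Δ_1) = 42
Natural end conditions: m_0 = m_3 = 0.
Forward elimination and back-substitution give m_0 = 0, m_1 = 82/5, m_2 = 32/5, m_3 = 0.

6.4000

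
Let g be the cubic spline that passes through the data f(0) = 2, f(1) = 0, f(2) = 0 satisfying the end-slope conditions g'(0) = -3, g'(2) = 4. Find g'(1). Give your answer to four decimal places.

-1.7500

Let M_i = g''(x_i). Step sizes h_i = 1, 1; slopes of the chords Δ_i = (y_(i+1) - y_i)/h_i = -2, 0.
  1·M_0 + 4·M_1 + 1·M_2 = 6(Δ_1 - Δ_0) = 12
Clamped end conditions give two more equations: 2h_0·M_0 + h_0·M_1 = 6(Δ_0 - g'(0)) = 6 and h_1·M_1 + 2h_1·M_2 = 6(g'(2) - Δ_1) = 24.
Hence M_0 = 7/2, M_1 = -1, M_2 = 25/2.
On [1, 2], g'(t) = b_1 + 2c_1·(t - 1) + 3d_1·(t - 1)² with b_1 = Δ_1 - h_1(2M_1 + M_2)/6 = -7/4, c_1 = M_1/2 = -1/2, d_1 = (M_2 - M_1)/(6h_1) = 9/4. So g'(1) = -7/4.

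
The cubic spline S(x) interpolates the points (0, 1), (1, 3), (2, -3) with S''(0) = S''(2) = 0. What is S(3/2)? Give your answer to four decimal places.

0.7500

Put M_i = S'' at the i-th knot. Here h = (1, 1) and Δ = (2, -6), so the interior equations h_(i-1)·M_(i-1) + 2(h_(i-1)+h_i)·M_i + h_i·M_(i+1) = 6(Δ_i − Δ_(i-1)) read
  1·M_0 + 4·M_1 + 1·M_2 = 6(Δ_1 - Δ_0) = -48
Natural end conditions: M_0 = M_2 = 0.
Hence M_0 = 0, M_1 = -12, M_2 = 0.
On [1, 2], S(x) = 3 - 2·(x - 1) - 6·(x - 1)² + 2·(x - 1)³.
With (x - 1) = 1/2: S(3/2) = 3/4.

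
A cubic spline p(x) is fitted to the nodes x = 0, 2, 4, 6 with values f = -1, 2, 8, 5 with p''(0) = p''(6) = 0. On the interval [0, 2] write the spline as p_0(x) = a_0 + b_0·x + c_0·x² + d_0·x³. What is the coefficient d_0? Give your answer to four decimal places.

With M_i denoting the second derivative at x_i, h_i = 2, 2, 2, and Δ_i = (y_(i+1) − y_i)/h_i = 3/2, 3, -3/2:
  2·M_0 + 8·M_1 + 2·M_2 = 6(Δ_1 - Δ_0) = 9
  2·M_1 + 8·M_2 + 2·M_3 = 6(Δ_2 - Δ_1) = -27
Natural end conditions: M_0 = M_3 = 0.
Solving: M_0 = 0, M_1 = 21/10, M_2 = -39/10, M_3 = 0.
On [0, 2], with p_0(x) = a_0 + b_0·x + c_0·x² + d_0·x³: c_0 = M_0/2 = 0, d_0 = (M_1 - M_0)/(6h_0) = 7/40, b_0 = Δ_0 - h_0(2M_0 + M_1)/6 = 4/5.

0.1750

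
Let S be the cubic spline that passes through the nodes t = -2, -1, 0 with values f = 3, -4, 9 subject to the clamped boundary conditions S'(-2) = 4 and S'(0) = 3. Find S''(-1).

With M_i denoting the second derivative at x_i, h_i = 1, 1, and Δ_i = (y_(i+1) − y_i)/h_i = -7, 13:
  1·M_0 + 4·M_1 + 1·M_2 = 6(Δ_1 - Δ_0) = 120
Clamped end conditions give two more equations: 2h_0·M_0 + h_0·M_1 = 6(Δ_0 - S'(-2)) = -66 and h_1·M_1 + 2h_1·M_2 = 6(S'(0) - Δ_1) = -60.
Solving the tridiagonal system: M_0 = -127/2, M_1 = 61, M_2 = -121/2.

61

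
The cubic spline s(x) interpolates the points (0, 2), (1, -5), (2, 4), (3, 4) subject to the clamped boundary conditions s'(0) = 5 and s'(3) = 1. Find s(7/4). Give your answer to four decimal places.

1.5594

Put M_i = s'' at the i-th knot. Here h = (1, 1, 1) and Δ = (-7, 9, 0), so the interior equations h_(i-1)·M_(i-1) + 2(h_(i-1)+h_i)·M_i + h_i·M_(i+1) = 6(Δ_i − Δ_(i-1)) read
  1·M_0 + 4·M_1 + 1·M_2 = 6(Δ_1 - Δ_0) = 96
  1·M_1 + 4·M_2 + 1·M_3 = 6(Δ_2 - Δ_1) = -54
Clamped end conditions give two more equations: 2h_0·M_0 + h_0·M_1 = 6(Δ_0 - s'(0)) = -72 and h_2·M_2 + 2h_2·M_3 = 6(s'(3) - Δ_2) = 6.
Solving: M_0 = -886/15, M_1 = 692/15, M_2 = -442/15, M_3 = 266/15.
On [1, 2], s(x) = -5 - 22/15·(x - 1) + 346/15·(x - 1)² - 63/5·(x - 1)³.
With (x - 1) = 3/4: s(7/4) = 499/320.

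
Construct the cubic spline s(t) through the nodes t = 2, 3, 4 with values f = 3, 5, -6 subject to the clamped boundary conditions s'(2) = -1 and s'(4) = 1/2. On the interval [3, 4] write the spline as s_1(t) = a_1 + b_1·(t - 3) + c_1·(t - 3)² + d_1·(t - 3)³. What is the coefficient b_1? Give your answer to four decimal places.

With M_i denoting the second derivative at x_i, h_i = 1, 1, and Δ_i = (y_(i+1) − y_i)/h_i = 2, -11:
  1·M_0 + 4·M_1 + 1·M_2 = 6(Δ_1 - Δ_0) = -78
Clamped end conditions give two more equations: 2h_0·M_0 + h_0·M_1 = 6(Δ_0 - s'(2)) = 18 and h_1·M_1 + 2h_1·M_2 = 6(s'(4) - Δ_1) = 69.
Hence M_0 = 117/4, M_1 = -81/2, M_2 = 219/4.
On [3, 4], with s_1(t) = a_1 + b_1·(t - 3) + c_1·(t - 3)² + d_1·(t - 3)³: c_1 = M_1/2 = -81/4, d_1 = (M_2 - M_1)/(6h_1) = 127/8, b_1 = Δ_1 - h_1(2M_1 + M_2)/6 = -53/8.

-6.6250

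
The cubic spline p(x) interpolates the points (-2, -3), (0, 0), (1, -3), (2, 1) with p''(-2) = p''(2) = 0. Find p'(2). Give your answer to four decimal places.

Let M_i = p''(x_i). Step sizes h_i = 2, 1, 1; slopes of the chords Δ_i = (y_(i+1) - y_i)/h_i = 3/2, -3, 4.
  2·M_0 + 6·M_1 + 1·M_2 = 6(Δ_1 - Δ_0) = -27
  1·M_1 + 4·M_2 + 1·M_3 = 6(Δ_2 - Δ_1) = 42
Natural end conditions: M_0 = M_3 = 0.
Solving the tridiagonal system: M_0 = 0, M_1 = -150/23, M_2 = 279/23, M_3 = 0.
On [1, 2], p'(x) = b_2 + 2c_2·(x - 1) + 3d_2·(x - 1)² with b_2 = Δ_2 - h_2(2M_2 + M_3)/6 = -1/23, c_2 = M_2/2 = 279/46, d_2 = (M_3 - M_2)/(6h_2) = -93/46. So p'(2) = 277/46.

6.0217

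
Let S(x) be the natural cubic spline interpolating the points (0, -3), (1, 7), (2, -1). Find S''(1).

-27

Let m_i = S''(x_i). Step sizes h_i = 1, 1; slopes of the chords Δ_i = (y_(i+1) - y_i)/h_i = 10, -8.
  1·m_0 + 4·m_1 + 1·m_2 = 6(Δ_1 - Δ_0) = -108
Natural end conditions: m_0 = m_2 = 0.
Hence m_0 = 0, m_1 = -27, m_2 = 0.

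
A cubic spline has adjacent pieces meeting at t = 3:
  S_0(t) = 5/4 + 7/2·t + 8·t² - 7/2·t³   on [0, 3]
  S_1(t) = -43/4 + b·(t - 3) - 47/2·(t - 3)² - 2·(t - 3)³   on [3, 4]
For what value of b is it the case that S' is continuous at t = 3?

-43

S_0'(t) = 7/2 + 16·t - 21/2·t², so S_0'(3) = -43. On the right, S_1'(3) = b, so b = -43.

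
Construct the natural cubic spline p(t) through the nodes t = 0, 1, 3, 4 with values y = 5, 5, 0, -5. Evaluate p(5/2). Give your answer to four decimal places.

1.9531

Let M_i = p''(x_i). Step sizes h_i = 1, 2, 1; slopes of the chords Δ_i = (y_(i+1) - y_i)/h_i = 0, -5/2, -5.
  1·M_0 + 6·M_1 + 2·M_2 = 6(Δ_1 - Δ_0) = -15
  2·M_1 + 6·M_2 + 1·M_3 = 6(Δ_2 - Δ_1) = -15
Natural end conditions: M_0 = M_3 = 0.
Solving: M_0 = 0, M_1 = -15/8, M_2 = -15/8, M_3 = 0.
On [1, 3], p(t) = 5 - 5/8·(t - 1) - 15/16·(t - 1)² + 0·(t - 1)³.
With (t - 1) = 3/2: p(5/2) = 125/64.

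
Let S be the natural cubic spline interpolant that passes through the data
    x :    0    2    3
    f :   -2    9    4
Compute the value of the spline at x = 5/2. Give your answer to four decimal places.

Write σ_i for S''(x_i). With h_i = 2, 1 and divided differences Δ_i = 11/2, -5, the continuity of S' gives the tridiagonal system
  2·σ_0 + 6·σ_1 + 1·σ_2 = 6(Δ_1 - Δ_0) = -63
Natural end conditions: σ_0 = σ_2 = 0.
Forward elimination and back-substitution give σ_0 = 0, σ_1 = -21/2, σ_2 = 0.
On [2, 3], S(x) = 9 - 3/2·(x - 2) - 21/4·(x - 2)² + 7/4·(x - 2)³.
With (x - 2) = 1/2: S(5/2) = 229/32.

7.1563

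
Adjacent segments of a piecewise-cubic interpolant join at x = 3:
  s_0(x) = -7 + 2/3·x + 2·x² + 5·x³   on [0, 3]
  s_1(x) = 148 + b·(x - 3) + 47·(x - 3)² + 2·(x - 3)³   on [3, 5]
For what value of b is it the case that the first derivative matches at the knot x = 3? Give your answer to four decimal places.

147.6667

s_0'(x) = 2/3 + 4·x + 15·x², so s_0'(3) = 443/3. On the right, s_1'(3) = b, so b = 443/3.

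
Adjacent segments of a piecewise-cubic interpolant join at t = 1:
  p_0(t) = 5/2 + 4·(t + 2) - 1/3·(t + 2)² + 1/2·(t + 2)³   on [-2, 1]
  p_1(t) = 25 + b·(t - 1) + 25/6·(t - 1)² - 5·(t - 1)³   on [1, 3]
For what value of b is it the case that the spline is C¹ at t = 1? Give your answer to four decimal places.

15.5000

p_0'(t) = 4 - 2/3·(t + 2) + 3/2·(t + 2)², so p_0'(1) = 31/2. On the right, p_1'(1) = b, so b = 31/2.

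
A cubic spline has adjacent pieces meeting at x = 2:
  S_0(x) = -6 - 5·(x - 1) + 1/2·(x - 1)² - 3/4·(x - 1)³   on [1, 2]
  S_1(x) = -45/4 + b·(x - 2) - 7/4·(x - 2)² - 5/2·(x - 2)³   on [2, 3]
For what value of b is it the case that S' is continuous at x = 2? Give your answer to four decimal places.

S_0'(x) = -5 + 1·(x - 1) - 9/4·(x - 1)², so S_0'(2) = -25/4. On the right, S_1'(2) = b, so b = -25/4.

-6.2500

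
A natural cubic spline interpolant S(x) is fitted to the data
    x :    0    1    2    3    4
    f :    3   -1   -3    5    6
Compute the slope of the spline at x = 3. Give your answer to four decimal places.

Let σ_i = S''(x_i). Step sizes h_i = 1, 1, 1, 1; slopes of the chords Δ_i = (y_(i+1) - y_i)/h_i = -4, -2, 8, 1.
  1·σ_0 + 4·σ_1 + 1·σ_2 = 6(Δ_1 - Δ_0) = 12
  1·σ_1 + 4·σ_2 + 1·σ_3 = 6(Δ_2 - Δ_1) = 60
  1·σ_2 + 4·σ_3 + 1·σ_4 = 6(Δ_3 - Δ_2) = -42
Natural end conditions: σ_0 = σ_4 = 0.
Solving: σ_0 = 0, σ_1 = -51/28, σ_2 = 135/7, σ_3 = -429/28, σ_4 = 0.
On [3, 4], S'(x) = b_3 + 2c_3·(x - 3) + 3d_3·(x - 3)² with b_3 = Δ_3 - h_3(2σ_3 + σ_4)/6 = 171/28, c_3 = σ_3/2 = -429/56, d_3 = (σ_4 - σ_3)/(6h_3) = 143/56. So S'(3) = 171/28.

6.1071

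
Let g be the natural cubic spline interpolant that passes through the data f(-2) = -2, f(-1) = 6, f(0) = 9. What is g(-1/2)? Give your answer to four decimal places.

Put M_i = g'' at the i-th knot. Here h = (1, 1) and Δ = (8, 3), so the interior equations h_(i-1)·M_(i-1) + 2(h_(i-1)+h_i)·M_i + h_i·M_(i+1) = 6(Δ_i − Δ_(i-1)) read
  1·M_0 + 4·M_1 + 1·M_2 = 6(Δ_1 - Δ_0) = -30
Natural end conditions: M_0 = M_2 = 0.
Solving the tridiagonal system: M_0 = 0, M_1 = -15/2, M_2 = 0.
On [-1, 0], g(x) = 6 + 11/2·(x + 1) - 15/4·(x + 1)² + 5/4·(x + 1)³.
With (x + 1) = 1/2: g(-1/2) = 255/32.

7.9688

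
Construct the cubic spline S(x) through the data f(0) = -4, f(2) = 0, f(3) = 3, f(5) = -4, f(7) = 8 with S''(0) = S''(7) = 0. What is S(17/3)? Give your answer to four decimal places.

-2.3872

Let m_i = S''(x_i). Step sizes h_i = 2, 1, 2, 2; slopes of the chords Δ_i = (y_(i+1) - y_i)/h_i = 2, 3, -7/2, 6.
  2·m_0 + 6·m_1 + 1·m_2 = 6(Δ_1 - Δ_0) = 6
  1·m_1 + 6·m_2 + 2·m_3 = 6(Δ_2 - Δ_1) = -39
  2·m_2 + 8·m_3 + 2·m_4 = 6(Δ_3 - Δ_2) = 57
Natural end conditions: m_0 = m_4 = 0.
Solving the tridiagonal system: m_0 = 0, m_1 = 345/128, m_2 = -651/64, m_3 = 2475/256, m_4 = 0.
On [5, 7], S(x) = -4 - 57/128·(x - 5) + 2475/512·(x - 5)² - 825/1024·(x - 5)³.
With (x - 5) = 2/3: S(17/3) = -1375/576.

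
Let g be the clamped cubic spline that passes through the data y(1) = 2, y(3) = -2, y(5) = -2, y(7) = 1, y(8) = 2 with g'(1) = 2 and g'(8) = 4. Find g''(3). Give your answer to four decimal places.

Let M_i = g''(x_i). Step sizes h_i = 2, 2, 2, 1; slopes of the chords Δ_i = (y_(i+1) - y_i)/h_i = -2, 0, 3/2, 1.
  2·M_0 + 8·M_1 + 2·M_2 = 6(Δ_1 - Δ_0) = 12
  2·M_1 + 8·M_2 + 2·M_3 = 6(Δ_2 - Δ_1) = 9
  2·M_2 + 6·M_3 + 1·M_4 = 6(Δ_3 - Δ_2) = -3
Clamped end conditions give two more equations: 2h_0·M_0 + h_0·M_1 = 6(Δ_0 - g'(1)) = -24 and h_3·M_3 + 2h_3·M_4 = 6(g'(8) - Δ_3) = 18.
Solving the tridiagonal system: M_0 = -1303/172, M_1 = 271/86, M_2 = 167/172, M_3 = -109/43, M_4 = 883/86.

3.1512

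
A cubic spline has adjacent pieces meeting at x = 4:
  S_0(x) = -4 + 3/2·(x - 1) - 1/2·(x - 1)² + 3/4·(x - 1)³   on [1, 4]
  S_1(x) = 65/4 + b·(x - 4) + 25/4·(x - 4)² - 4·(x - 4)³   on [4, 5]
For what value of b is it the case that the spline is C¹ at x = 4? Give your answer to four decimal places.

18.7500

S_0'(x) = 3/2 - 1·(x - 1) + 9/4·(x - 1)², so S_0'(4) = 75/4. On the right, S_1'(4) = b, so b = 75/4.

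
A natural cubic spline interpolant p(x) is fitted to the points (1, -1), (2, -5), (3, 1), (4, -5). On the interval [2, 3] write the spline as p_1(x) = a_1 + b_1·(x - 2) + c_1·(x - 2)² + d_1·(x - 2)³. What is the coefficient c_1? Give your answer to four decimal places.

10.4000

Let σ_i = p''(x_i). Step sizes h_i = 1, 1, 1; slopes of the chords Δ_i = (y_(i+1) - y_i)/h_i = -4, 6, -6.
  1·σ_0 + 4·σ_1 + 1·σ_2 = 6(Δ_1 - Δ_0) = 60
  1·σ_1 + 4·σ_2 + 1·σ_3 = 6(Δ_2 - Δ_1) = -72
Natural end conditions: σ_0 = σ_3 = 0.
Forward elimination and back-substitution give σ_0 = 0, σ_1 = 104/5, σ_2 = -116/5, σ_3 = 0.
On [2, 3], with p_1(x) = a_1 + b_1·(x - 2) + c_1·(x - 2)² + d_1·(x - 2)³: c_1 = σ_1/2 = 52/5, d_1 = (σ_2 - σ_1)/(6h_1) = -22/3, b_1 = Δ_1 - h_1(2σ_1 + σ_2)/6 = 44/15.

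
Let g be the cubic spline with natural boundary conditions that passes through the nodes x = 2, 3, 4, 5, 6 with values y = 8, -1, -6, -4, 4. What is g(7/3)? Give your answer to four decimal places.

4.7989

Write M_i for g''(x_i). With h_i = 1, 1, 1, 1 and divided differences Δ_i = -9, -5, 2, 8, the continuity of g' gives the tridiagonal system
  1·M_0 + 4·M_1 + 1·M_2 = 6(Δ_1 - Δ_0) = 24
  1·M_1 + 4·M_2 + 1·M_3 = 6(Δ_2 - Δ_1) = 42
  1·M_2 + 4·M_3 + 1·M_4 = 6(Δ_3 - Δ_2) = 36
Natural end conditions: M_0 = M_4 = 0.
Solving: M_0 = 0, M_1 = 57/14, M_2 = 54/7, M_3 = 99/14, M_4 = 0.
On [2, 3], g(x) = 8 - 271/28·(x - 2) + 0·(x - 2)² + 19/28·(x - 2)³.
With (x - 2) = 1/3: g(7/3) = 907/189.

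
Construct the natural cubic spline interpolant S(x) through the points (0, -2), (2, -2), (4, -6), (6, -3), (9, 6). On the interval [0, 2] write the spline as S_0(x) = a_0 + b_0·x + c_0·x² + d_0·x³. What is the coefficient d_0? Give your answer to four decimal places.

Write m_i for S''(x_i). With h_i = 2, 2, 2, 3 and divided differences Δ_i = 0, -2, 3/2, 3, the continuity of S' gives the tridiagonal system
  2·m_0 + 8·m_1 + 2·m_2 = 6(Δ_1 - Δ_0) = -12
  2·m_1 + 8·m_2 + 2·m_3 = 6(Δ_2 - Δ_1) = 21
  2·m_2 + 10·m_3 + 3·m_4 = 6(Δ_3 - Δ_2) = 9
Natural end conditions: m_0 = m_4 = 0.
Solving: m_0 = 0, m_1 = -162/71, m_2 = 222/71, m_3 = 39/142, m_4 = 0.
On [0, 2], with S_0(x) = a_0 + b_0·x + c_0·x² + d_0·x³: c_0 = m_0/2 = 0, d_0 = (m_1 - m_0)/(6h_0) = -27/142, b_0 = Δ_0 - h_0(2m_0 + m_1)/6 = 54/71.

-0.1901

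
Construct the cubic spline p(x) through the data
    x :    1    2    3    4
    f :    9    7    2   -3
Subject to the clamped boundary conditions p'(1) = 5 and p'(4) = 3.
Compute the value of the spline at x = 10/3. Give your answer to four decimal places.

Write m_i for p''(x_i). With h_i = 1, 1, 1 and divided differences Δ_i = -2, -5, -5, the continuity of p' gives the tridiagonal system
  1·m_0 + 4·m_1 + 1·m_2 = 6(Δ_1 - Δ_0) = -18
  1·m_1 + 4·m_2 + 1·m_3 = 6(Δ_2 - Δ_1) = 0
Clamped end conditions give two more equations: 2h_0·m_0 + h_0·m_1 = 6(Δ_0 - p'(1)) = -42 and h_2·m_2 + 2h_2·m_3 = 6(p'(4) - Δ_2) = 48.
Forward elimination and back-substitution give m_0 = -338/15, m_1 = 46/15, m_2 = -116/15, m_3 = 418/15.
On [3, 4], p(x) = 2 - 106/15·(x - 3) - 58/15·(x - 3)² + 89/15·(x - 3)³.
With (x - 3) = 1/3: p(10/3) = -229/405.

-0.5654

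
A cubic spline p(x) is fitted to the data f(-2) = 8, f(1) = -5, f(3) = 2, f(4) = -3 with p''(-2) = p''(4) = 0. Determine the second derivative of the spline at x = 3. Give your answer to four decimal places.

-10.7857

With M_i denoting the second derivative at x_i, h_i = 3, 2, 1, and Δ_i = (y_(i+1) − y_i)/h_i = -13/3, 7/2, -5:
  3·M_0 + 10·M_1 + 2·M_2 = 6(Δ_1 - Δ_0) = 47
  2·M_1 + 6·M_2 + 1·M_3 = 6(Δ_2 - Δ_1) = -51
Natural end conditions: M_0 = M_3 = 0.
Hence M_0 = 0, M_1 = 48/7, M_2 = -151/14, M_3 = 0.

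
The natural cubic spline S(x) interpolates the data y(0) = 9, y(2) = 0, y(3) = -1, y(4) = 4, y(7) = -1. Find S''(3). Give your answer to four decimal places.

10.1124

Write M_i for S''(x_i). With h_i = 2, 1, 1, 3 and divided differences Δ_i = -9/2, -1, 5, -5/3, the continuity of S' gives the tridiagonal system
  2·M_0 + 6·M_1 + 1·M_2 = 6(Δ_1 - Δ_0) = 21
  1·M_1 + 4·M_2 + 1·M_3 = 6(Δ_2 - Δ_1) = 36
  1·M_2 + 8·M_3 + 3·M_4 = 6(Δ_3 - Δ_2) = -40
Natural end conditions: M_0 = M_4 = 0.
Solving: M_0 = 0, M_1 = 323/178, M_2 = 900/89, M_3 = -1115/178, M_4 = 0.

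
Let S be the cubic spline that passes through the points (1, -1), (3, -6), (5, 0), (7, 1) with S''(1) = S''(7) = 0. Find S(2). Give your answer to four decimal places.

-4.7250

Write M_i for S''(x_i). With h_i = 2, 2, 2 and divided differences Δ_i = -5/2, 3, 1/2, the continuity of S' gives the tridiagonal system
  2·M_0 + 8·M_1 + 2·M_2 = 6(Δ_1 - Δ_0) = 33
  2·M_1 + 8·M_2 + 2·M_3 = 6(Δ_2 - Δ_1) = -15
Natural end conditions: M_0 = M_3 = 0.
Solving: M_0 = 0, M_1 = 49/10, M_2 = -31/10, M_3 = 0.
On [1, 3], S(x) = -1 - 62/15·(x - 1) + 0·(x - 1)² + 49/120·(x - 1)³.
With (x - 1) = 1: S(2) = -189/40.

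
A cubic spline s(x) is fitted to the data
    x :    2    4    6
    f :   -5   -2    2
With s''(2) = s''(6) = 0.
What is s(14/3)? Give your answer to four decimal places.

-0.7593

With σ_i denoting the second derivative at x_i, h_i = 2, 2, and Δ_i = (y_(i+1) − y_i)/h_i = 3/2, 2:
  2·σ_0 + 8·σ_1 + 2·σ_2 = 6(Δ_1 - Δ_0) = 3
Natural end conditions: σ_0 = σ_2 = 0.
Hence σ_0 = 0, σ_1 = 3/8, σ_2 = 0.
On [4, 6], s(x) = -2 + 7/4·(x - 4) + 3/16·(x - 4)² - 1/32·(x - 4)³.
With (x - 4) = 2/3: s(14/3) = -41/54.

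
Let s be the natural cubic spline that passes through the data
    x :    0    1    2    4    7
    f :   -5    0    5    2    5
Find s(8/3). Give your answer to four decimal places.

Write m_i for s''(x_i). With h_i = 1, 1, 2, 3 and divided differences Δ_i = 5, 5, -3/2, 1, the continuity of s' gives the tridiagonal system
  1·m_0 + 4·m_1 + 1·m_2 = 6(Δ_1 - Δ_0) = 0
  1·m_1 + 6·m_2 + 2·m_3 = 6(Δ_2 - Δ_1) = -39
  2·m_2 + 10·m_3 + 3·m_4 = 6(Δ_3 - Δ_2) = 15
Natural end conditions: m_0 = m_4 = 0.
Forward elimination and back-substitution give m_0 = 0, m_1 = 210/107, m_2 = -840/107, m_3 = 657/214, m_4 = 0.
On [2, 4], s(x) = 5 + 290/107·(x - 2) - 420/107·(x - 2)² + 779/856·(x - 2)³.
With (x - 2) = 2/3: s(8/3) = 15404/2889.

5.3319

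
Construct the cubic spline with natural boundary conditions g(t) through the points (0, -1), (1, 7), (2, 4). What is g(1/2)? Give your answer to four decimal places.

Put M_i = g'' at the i-th knot. Here h = (1, 1) and Δ = (8, -3), so the interior equations h_(i-1)·M_(i-1) + 2(h_(i-1)+h_i)·M_i + h_i·M_(i+1) = 6(Δ_i − Δ_(i-1)) read
  1·M_0 + 4·M_1 + 1·M_2 = 6(Δ_1 - Δ_0) = -66
Natural end conditions: M_0 = M_2 = 0.
Solving: M_0 = 0, M_1 = -33/2, M_2 = 0.
On [0, 1], g(t) = -1 + 43/4·t + 0·t² - 11/4·t³.
With t = 1/2: g(1/2) = 129/32.

4.0313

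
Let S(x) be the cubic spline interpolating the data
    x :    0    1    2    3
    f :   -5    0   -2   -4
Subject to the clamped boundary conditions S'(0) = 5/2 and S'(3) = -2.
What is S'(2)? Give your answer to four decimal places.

-3.1000

Let m_i = S''(x_i). Step sizes h_i = 1, 1, 1; slopes of the chords Δ_i = (y_(i+1) - y_i)/h_i = 5, -2, -2.
  1·m_0 + 4·m_1 + 1·m_2 = 6(Δ_1 - Δ_0) = -42
  1·m_1 + 4·m_2 + 1·m_3 = 6(Δ_2 - Δ_1) = 0
Clamped end conditions give two more equations: 2h_0·m_0 + h_0·m_1 = 6(Δ_0 - S'(0)) = 15 and h_2·m_2 + 2h_2·m_3 = 6(S'(3) - Δ_2) = 0.
Solving: m_0 = 76/5, m_1 = -77/5, m_2 = 22/5, m_3 = -11/5.
On [2, 3], S'(x) = b_2 + 2c_2·(x - 2) + 3d_2·(x - 2)² with b_2 = Δ_2 - h_2(2m_2 + m_3)/6 = -31/10, c_2 = m_2/2 = 11/5, d_2 = (m_3 - m_2)/(6h_2) = -11/10. So S'(2) = -31/10.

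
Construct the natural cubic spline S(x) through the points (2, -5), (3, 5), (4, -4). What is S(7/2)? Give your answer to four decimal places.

2.2813

Put m_i = S'' at the i-th knot. Here h = (1, 1) and Δ = (10, -9), so the interior equations h_(i-1)·m_(i-1) + 2(h_(i-1)+h_i)·m_i + h_i·m_(i+1) = 6(Δ_i − Δ_(i-1)) read
  1·m_0 + 4·m_1 + 1·m_2 = 6(Δ_1 - Δ_0) = -114
Natural end conditions: m_0 = m_2 = 0.
Solving the tridiagonal system: m_0 = 0, m_1 = -57/2, m_2 = 0.
On [3, 4], S(x) = 5 + 1/2·(x - 3) - 57/4·(x - 3)² + 19/4·(x - 3)³.
With (x - 3) = 1/2: S(7/2) = 73/32.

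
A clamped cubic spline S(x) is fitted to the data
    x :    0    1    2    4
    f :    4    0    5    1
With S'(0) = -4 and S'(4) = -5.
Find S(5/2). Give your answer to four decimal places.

With σ_i denoting the second derivative at x_i, h_i = 1, 1, 2, and Δ_i = (y_(i+1) − y_i)/h_i = -4, 5, -2:
  1·σ_0 + 4·σ_1 + 1·σ_2 = 6(Δ_1 - Δ_0) = 54
  1·σ_1 + 6·σ_2 + 2·σ_3 = 6(Δ_2 - Δ_1) = -42
Clamped end conditions give two more equations: 2h_0·σ_0 + h_0·σ_1 = 6(Δ_0 - S'(0)) = 0 and h_2·σ_2 + 2h_2·σ_3 = 6(S'(4) - Δ_2) = -18.
Solving: σ_0 = -101/11, σ_1 = 202/11, σ_2 = -113/11, σ_3 = 7/11.
On [2, 4], S(x) = 5 + 51/11·(x - 2) - 113/22·(x - 2)² + 10/11·(x - 2)³.
With (x - 2) = 1/2: S(5/2) = 541/88.

6.1477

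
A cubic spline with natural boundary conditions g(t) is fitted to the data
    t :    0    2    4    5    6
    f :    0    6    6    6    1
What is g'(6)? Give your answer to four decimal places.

-6.3452

Let σ_i = g''(x_i). Step sizes h_i = 2, 2, 1, 1; slopes of the chords Δ_i = (y_(i+1) - y_i)/h_i = 3, 0, 0, -5.
  2·σ_0 + 8·σ_1 + 2·σ_2 = 6(Δ_1 - Δ_0) = -18
  2·σ_1 + 6·σ_2 + 1·σ_3 = 6(Δ_2 - Δ_1) = 0
  1·σ_2 + 4·σ_3 + 1·σ_4 = 6(Δ_3 - Δ_2) = -30
Natural end conditions: σ_0 = σ_4 = 0.
Solving the tridiagonal system: σ_0 = 0, σ_1 = -79/28, σ_2 = 16/7, σ_3 = -113/14, σ_4 = 0.
On [5, 6], g'(t) = b_3 + 2c_3·(t - 5) + 3d_3·(t - 5)² with b_3 = Δ_3 - h_3(2σ_3 + σ_4)/6 = -97/42, c_3 = σ_3/2 = -113/28, d_3 = (σ_4 - σ_3)/(6h_3) = 113/84. So g'(6) = -533/84.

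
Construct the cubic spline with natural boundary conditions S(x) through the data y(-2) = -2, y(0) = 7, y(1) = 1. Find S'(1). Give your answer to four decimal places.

-7.7500

Let m_i = S''(x_i). Step sizes h_i = 2, 1; slopes of the chords Δ_i = (y_(i+1) - y_i)/h_i = 9/2, -6.
  2·m_0 + 6·m_1 + 1·m_2 = 6(Δ_1 - Δ_0) = -63
Natural end conditions: m_0 = m_2 = 0.
Forward elimination and back-substitution give m_0 = 0, m_1 = -21/2, m_2 = 0.
On [0, 1], S'(x) = b_1 + 2c_1·x + 3d_1·x² with b_1 = Δ_1 - h_1(2m_1 + m_2)/6 = -5/2, c_1 = m_1/2 = -21/4, d_1 = (m_2 - m_1)/(6h_1) = 7/4. So S'(1) = -31/4.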